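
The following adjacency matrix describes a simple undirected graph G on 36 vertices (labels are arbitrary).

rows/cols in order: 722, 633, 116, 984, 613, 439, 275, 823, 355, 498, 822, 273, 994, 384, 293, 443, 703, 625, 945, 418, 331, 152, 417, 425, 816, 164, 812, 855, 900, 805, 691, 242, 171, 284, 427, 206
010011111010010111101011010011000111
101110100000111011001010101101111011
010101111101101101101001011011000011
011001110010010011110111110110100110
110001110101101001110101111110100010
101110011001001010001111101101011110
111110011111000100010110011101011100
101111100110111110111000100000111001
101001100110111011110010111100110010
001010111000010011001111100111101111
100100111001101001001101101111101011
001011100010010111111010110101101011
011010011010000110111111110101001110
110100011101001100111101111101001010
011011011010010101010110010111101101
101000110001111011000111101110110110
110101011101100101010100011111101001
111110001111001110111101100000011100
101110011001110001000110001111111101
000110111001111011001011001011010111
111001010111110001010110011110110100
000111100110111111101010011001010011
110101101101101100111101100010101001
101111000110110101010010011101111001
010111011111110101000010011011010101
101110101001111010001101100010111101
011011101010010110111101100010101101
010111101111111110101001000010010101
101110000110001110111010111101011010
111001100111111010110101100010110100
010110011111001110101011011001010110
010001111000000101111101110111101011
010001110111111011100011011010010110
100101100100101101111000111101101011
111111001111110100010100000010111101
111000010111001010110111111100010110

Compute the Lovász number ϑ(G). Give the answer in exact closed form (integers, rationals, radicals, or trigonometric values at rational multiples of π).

deg(331) = 21; N(331) = {722, 633, 116, 439, 823, 498, 822, 273, 994, 384, 625, 418, 152, 417, 164, 812, 855, 900, 691, 242, 284}.
deg(805) = 21; N(805) = {722, 633, 116, 439, 275, 498, 822, 273, 994, 384, 293, 703, 945, 418, 152, 425, 816, 900, 691, 242, 284}.
deg(855) = 21; N(855) = {633, 984, 613, 439, 275, 355, 498, 822, 273, 994, 384, 293, 443, 703, 945, 331, 425, 900, 242, 284, 206}.
Vertex 994 has 21 neighbors: 633, 116, 613, 823, 355, 822, 443, 703, 945, 418, 331, 152, 417, 425, 816, 164, 855, 805, 171, 284, 427.
G on 36 vertices is 21-regular; Kneser-type, 2-subsets of [9].
A has 3 distinct eigenvalues ≈ [21.0, 1.0, -6.0].
With N=36: ϑ(G) = 36·(-1*(-6))/(21−(-6)) = 8.
= 8.0000… (decimal).

8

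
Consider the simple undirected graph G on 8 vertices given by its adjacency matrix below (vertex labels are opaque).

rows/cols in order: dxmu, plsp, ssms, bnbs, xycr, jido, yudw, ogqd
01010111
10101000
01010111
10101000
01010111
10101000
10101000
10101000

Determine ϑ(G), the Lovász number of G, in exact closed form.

Vertex plsp has 3 neighbors: dxmu, ssms, xycr.
deg(dxmu) = 5; N(dxmu) = {plsp, bnbs, jido, yudw, ogqd}.
Vertex ssms has 5 neighbors: plsp, bnbs, jido, yudw, ogqd.
N(ogqd) = {dxmu, ssms, xycr}, |N(ogqd)| = 3.
K_{5,3} (perfect); ϑ(G) = α(G) = max{5,3} = 5.
≈ 5.000000000 (to 9 d.p.).
Check 5 ≤ 5 ≤ 5: collapsed.

5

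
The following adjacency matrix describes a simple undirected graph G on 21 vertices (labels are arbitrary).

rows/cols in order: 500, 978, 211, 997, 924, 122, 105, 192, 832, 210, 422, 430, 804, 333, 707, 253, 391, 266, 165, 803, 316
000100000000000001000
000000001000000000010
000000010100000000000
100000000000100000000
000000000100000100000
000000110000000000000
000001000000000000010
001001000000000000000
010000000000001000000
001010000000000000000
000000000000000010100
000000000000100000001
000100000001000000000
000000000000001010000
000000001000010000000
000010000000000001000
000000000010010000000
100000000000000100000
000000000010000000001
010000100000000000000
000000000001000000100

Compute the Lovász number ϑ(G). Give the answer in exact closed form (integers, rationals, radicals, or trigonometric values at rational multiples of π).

21*cos(pi/21)/(cos(pi/21) + 1)

N(391) = {422, 333}, |N(391)| = 2.
Vertex 832 has 2 neighbors: 978, 707.
deg(422) = 2; N(422) = {391, 165}.
N(122) = {105, 192}, |N(122)| = 2.
G on 21 vertices is 2-regular; this is C_{21}, the 21-cycle.
Distinct eigenvalues (to 5 d.p.): [2.0, 1.91115, 1.65248, 1.24698, 0.73068, 0.14946, -0.44504, -1.0, -1.4661, -1.80194, -1.97766].
Lovász: ϑ = −21(-2*cos(pi/21))/(2+-(-1)*2*cos(pi/21)) = 21*cos(pi/21)/(cos(pi/21) + 1).
Numerically 10.441032529.
Check 10 ≤ 21*cos(pi/21)/(cos(pi/21) + 1) ≤ 11: both strict.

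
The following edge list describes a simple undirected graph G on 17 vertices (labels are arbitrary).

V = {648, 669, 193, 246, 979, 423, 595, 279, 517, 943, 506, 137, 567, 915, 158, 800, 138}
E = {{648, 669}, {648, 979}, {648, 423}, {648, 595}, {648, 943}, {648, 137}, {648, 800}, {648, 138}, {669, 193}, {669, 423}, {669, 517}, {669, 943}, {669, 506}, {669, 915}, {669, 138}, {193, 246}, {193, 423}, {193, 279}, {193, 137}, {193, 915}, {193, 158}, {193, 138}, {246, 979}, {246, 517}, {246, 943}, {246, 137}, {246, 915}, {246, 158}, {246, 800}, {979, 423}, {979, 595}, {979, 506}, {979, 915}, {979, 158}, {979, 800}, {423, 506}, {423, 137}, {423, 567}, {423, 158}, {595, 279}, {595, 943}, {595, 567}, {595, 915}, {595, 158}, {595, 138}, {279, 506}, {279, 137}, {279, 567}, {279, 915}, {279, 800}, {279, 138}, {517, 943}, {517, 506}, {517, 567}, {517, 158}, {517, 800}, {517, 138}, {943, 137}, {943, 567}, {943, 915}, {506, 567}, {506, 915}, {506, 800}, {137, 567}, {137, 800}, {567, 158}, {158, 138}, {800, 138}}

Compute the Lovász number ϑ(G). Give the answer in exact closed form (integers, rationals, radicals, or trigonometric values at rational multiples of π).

N(648) = {669, 979, 423, 595, 943, 137, 800, 138}, |N(648)| = 8.
deg(246) = 8; N(246) = {193, 979, 517, 943, 137, 915, 158, 800}.
deg(517) = 8; N(517) = {669, 246, 943, 506, 567, 158, 800, 138}.
Vertex 979 has 8 neighbors: 648, 246, 423, 595, 506, 915, 158, 800.
Regular of degree 8 on 17 vertices: Paley(17): SR with (k,λ,μ)=(8,3,4).
The 3 distinct eigenvalues: [8.0, 1.56155, -2.56155].
With N=17: ϑ(G) = 17·(-(-sqrt(17)/2 - 1/2))/(8−(-sqrt(17)/2 - 1/2)) = sqrt(17).
Numerically 4.123106.

sqrt(17)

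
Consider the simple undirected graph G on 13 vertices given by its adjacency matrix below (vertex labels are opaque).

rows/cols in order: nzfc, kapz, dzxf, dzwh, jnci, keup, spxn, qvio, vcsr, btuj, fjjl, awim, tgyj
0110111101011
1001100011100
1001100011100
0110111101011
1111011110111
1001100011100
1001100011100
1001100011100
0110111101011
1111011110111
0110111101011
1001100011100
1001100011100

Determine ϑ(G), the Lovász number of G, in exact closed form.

7

Vertex kapz has 6 neighbors: nzfc, dzwh, jnci, vcsr, btuj, fjjl.
Vertex qvio has 6 neighbors: nzfc, dzwh, jnci, vcsr, btuj, fjjl.
N(dzxf) = {nzfc, dzwh, jnci, vcsr, btuj, fjjl}, |N(dzxf)| = 6.
N(nzfc) = {kapz, dzxf, jnci, keup, spxn, qvio, btuj, awim, tgyj}, |N(nzfc)| = 9.
3 parts of sizes [7, 4, 2]; α(G) = 7 = ϑ (perfect).
= 7.000000… (decimal).
α=7, χ(Ḡ)=7; ϑ=7 lies between (collapsed).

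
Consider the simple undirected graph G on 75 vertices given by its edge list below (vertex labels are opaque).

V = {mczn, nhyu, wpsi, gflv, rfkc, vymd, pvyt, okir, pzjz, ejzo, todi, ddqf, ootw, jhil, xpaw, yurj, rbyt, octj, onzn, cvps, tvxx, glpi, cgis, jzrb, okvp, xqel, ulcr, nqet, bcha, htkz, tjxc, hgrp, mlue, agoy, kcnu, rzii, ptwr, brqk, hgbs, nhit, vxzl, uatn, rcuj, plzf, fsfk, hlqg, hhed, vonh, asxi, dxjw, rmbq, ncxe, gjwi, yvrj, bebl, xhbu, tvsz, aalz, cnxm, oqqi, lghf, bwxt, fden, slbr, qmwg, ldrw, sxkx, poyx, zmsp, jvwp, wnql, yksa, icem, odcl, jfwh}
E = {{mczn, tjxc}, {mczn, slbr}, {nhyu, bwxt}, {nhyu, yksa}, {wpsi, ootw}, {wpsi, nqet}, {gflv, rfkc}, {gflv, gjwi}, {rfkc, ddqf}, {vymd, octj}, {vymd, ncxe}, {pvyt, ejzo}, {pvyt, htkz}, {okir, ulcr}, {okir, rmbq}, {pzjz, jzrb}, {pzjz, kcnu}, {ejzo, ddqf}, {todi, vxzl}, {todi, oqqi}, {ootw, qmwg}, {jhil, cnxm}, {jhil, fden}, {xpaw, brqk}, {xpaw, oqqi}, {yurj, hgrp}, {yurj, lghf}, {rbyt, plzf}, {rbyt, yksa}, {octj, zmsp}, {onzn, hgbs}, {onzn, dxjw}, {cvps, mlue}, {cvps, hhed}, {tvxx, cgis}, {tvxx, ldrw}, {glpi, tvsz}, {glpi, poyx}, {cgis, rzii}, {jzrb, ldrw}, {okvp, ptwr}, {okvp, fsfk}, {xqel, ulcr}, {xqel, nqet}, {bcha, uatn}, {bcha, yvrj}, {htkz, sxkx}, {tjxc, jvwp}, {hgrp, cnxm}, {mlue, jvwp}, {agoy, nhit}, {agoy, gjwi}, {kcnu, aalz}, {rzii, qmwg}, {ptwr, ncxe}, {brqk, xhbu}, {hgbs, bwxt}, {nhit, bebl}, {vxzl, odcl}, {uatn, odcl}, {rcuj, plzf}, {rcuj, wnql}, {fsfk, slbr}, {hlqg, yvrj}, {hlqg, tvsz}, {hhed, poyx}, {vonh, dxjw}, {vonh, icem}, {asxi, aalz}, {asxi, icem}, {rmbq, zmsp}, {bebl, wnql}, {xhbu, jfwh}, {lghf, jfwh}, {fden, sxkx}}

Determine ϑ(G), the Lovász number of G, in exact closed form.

75*cos(pi/75)/(cos(pi/75) + 1)

N(hgbs) = {onzn, bwxt}, |N(hgbs)| = 2.
Vertex odcl has 2 neighbors: vxzl, uatn.
deg(cvps) = 2; N(cvps) = {mlue, hhed}.
Vertex bcha has 2 neighbors: uatn, yvrj.
deg(v) = 2 for all v (|V|=75); connected 2-regular on 75 ⇒ C_{75}.
spec(A) ≈ [2.0, 1.993, 1.972, 1.9372, 1.8888, 1.8271, 1.7526, 1.6658, 1.5674, 1.4579, 1.3383, 1.2092, 1.0717, 0.9266, 0.775, 0.618, 0.4567, 0.2922, 0.1256, -0.0419, -0.2091, -0.3748, -0.5378, -0.6971, -0.8516, -1.0, -1.1414, -1.2748, -1.3993, -1.514, -1.618, -1.7107, -1.7914, -1.8596, -1.9146, -1.9563, -1.9842, -1.9982] (distinct, 4 d.p.).
ϑ = −N·λ_min/(λ_max−λ_min) = −75·(-2*cos(pi/75))/(2−(-2*cos(pi/75))) = 75*cos(pi/75)/(cos(pi/75) + 1).
Numerically 37.48355.
Check 37 ≤ 75*cos(pi/75)/(cos(pi/75) + 1) ≤ 38: both strict.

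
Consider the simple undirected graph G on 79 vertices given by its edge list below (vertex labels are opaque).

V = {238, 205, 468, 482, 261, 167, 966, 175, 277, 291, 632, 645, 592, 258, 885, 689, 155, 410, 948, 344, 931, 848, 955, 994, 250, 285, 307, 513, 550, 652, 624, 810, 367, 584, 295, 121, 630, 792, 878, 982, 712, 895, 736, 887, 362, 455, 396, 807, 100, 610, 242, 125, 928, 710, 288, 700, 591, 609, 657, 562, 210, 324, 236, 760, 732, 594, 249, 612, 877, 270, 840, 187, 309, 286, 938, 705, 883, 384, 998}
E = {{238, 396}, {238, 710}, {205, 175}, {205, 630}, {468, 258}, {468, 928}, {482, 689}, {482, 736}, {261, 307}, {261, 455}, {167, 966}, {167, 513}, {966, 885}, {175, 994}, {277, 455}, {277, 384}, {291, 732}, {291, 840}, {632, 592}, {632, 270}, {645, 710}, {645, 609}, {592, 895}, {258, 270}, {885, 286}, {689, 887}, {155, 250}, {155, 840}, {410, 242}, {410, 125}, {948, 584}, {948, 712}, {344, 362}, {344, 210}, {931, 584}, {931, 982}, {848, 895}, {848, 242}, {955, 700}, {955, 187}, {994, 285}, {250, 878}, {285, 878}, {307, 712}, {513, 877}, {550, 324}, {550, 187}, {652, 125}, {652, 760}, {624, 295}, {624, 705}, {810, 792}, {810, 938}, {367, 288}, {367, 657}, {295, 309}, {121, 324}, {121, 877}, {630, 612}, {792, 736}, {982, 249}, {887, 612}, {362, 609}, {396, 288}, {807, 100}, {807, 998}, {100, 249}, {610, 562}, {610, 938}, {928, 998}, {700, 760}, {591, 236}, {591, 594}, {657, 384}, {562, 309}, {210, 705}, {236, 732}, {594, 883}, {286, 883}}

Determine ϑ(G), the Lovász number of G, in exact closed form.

79*cos(pi/79)/(cos(pi/79) + 1)

deg(591) = 2; N(591) = {236, 594}.
N(121) = {324, 877}, |N(121)| = 2.
deg(632) = 2; N(632) = {592, 270}.
deg(712) = 2; N(712) = {948, 307}.
deg(v) = 2 for all v (|V|=79); a single 79-cycle (edge-transitive).
A has 40 distinct eigenvalues ≈ [2.0, 1.9937, 1.9748, 1.9433, 1.8996, 1.8439, 1.7766, 1.698, 1.6086, 1.5091, 1.4001, 1.2822, 1.1562, 1.0229, 0.8831, 0.7377, 0.5877, 0.434, 0.2775, 0.1192, -0.0398, -0.1985, -0.356, -0.5112, -0.6632, -0.8111, -0.9537, -1.0904, -1.2202, -1.3422, -1.4558, -1.5601, -1.6546, -1.7386, -1.8117, -1.8733, -1.923, -1.9606, -1.9858, -1.9984].
ϑ = −N·λ_min/(λ_max−λ_min) = −79·(-2*cos(pi/79))/(2−(-2*cos(pi/79))) = 79*cos(pi/79)/(cos(pi/79) + 1).
ϑ(G) ≈ 39.4843794.
Sandwich: α(G)=39 ≤ ϑ(G)=79*cos(pi/79)/(cos(pi/79) + 1) ≤ χ(Ḡ)=40 (both strict).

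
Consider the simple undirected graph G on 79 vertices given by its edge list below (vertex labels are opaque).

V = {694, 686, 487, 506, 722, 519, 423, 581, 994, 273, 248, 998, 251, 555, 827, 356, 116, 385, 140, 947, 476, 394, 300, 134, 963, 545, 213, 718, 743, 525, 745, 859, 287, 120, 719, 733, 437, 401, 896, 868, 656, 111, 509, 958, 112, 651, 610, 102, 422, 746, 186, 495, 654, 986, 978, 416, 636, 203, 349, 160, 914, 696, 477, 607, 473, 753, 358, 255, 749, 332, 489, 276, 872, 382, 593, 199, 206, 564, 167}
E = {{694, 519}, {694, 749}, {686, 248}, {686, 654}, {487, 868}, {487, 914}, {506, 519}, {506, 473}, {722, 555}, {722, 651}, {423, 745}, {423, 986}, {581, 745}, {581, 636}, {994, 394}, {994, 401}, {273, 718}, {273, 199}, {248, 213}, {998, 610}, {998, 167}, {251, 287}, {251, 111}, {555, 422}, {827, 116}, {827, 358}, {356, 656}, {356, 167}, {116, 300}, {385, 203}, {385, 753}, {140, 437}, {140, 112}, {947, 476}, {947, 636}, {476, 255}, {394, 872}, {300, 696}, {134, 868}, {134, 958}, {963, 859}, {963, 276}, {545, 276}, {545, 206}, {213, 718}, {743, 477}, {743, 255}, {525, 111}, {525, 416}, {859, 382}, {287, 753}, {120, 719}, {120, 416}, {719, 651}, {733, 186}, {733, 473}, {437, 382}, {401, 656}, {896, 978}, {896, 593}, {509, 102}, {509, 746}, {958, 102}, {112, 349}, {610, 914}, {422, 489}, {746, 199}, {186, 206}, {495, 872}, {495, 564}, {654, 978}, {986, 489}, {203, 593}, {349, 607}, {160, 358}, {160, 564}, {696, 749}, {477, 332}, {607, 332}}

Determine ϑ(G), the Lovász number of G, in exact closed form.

Vertex 998 has 2 neighbors: 610, 167.
deg(489) = 2; N(489) = {422, 986}.
Vertex 111 has 2 neighbors: 251, 525.
deg(753) = 2; N(753) = {385, 287}.
G on 79 vertices is 2-regular; connected 2-regular on 79 ⇒ C_{79}.
The 40 distinct eigenvalues: [2.0, 1.9937, 1.9748, 1.9433, 1.8996, 1.8439, 1.7766, 1.698, 1.6086, 1.5091, 1.4001, 1.2822, 1.1562, 1.0229, 0.8831, 0.7377, 0.5877, 0.434, 0.2775, 0.1192, -0.0398, -0.1985, -0.356, -0.5112, -0.6632, -0.8111, -0.9537, -1.0904, -1.2202, -1.3422, -1.4558, -1.5601, -1.6546, -1.7386, -1.8117, -1.8733, -1.923, -1.9606, -1.9858, -1.9984].
λ_max=2, λ_min=-2*cos(pi/79); ϑ = −79·λ_min/(λ_max−λ_min) = 79*cos(pi/79)/(cos(pi/79) + 1).
ϑ(G) ≈ 39.484379420.
α=39, χ(Ḡ)=40; ϑ=79*cos(pi/79)/(cos(pi/79) + 1) lies between (both strict).

79*cos(pi/79)/(cos(pi/79) + 1)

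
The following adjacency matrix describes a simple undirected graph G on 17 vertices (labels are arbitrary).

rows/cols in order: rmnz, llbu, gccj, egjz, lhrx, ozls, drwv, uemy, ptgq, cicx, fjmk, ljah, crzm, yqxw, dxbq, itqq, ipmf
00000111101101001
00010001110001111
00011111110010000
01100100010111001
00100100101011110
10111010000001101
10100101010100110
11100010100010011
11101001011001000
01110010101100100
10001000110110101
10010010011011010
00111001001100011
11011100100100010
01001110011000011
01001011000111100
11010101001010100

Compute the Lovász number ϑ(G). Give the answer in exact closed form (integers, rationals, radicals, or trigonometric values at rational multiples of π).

sqrt(17)

deg(dxbq) = 8; N(dxbq) = {llbu, lhrx, ozls, drwv, cicx, fjmk, itqq, ipmf}.
deg(cicx) = 8; N(cicx) = {llbu, gccj, egjz, drwv, ptgq, fjmk, ljah, dxbq}.
N(crzm) = {gccj, egjz, lhrx, uemy, fjmk, ljah, itqq, ipmf}, |N(crzm)| = 8.
N(uemy) = {rmnz, llbu, gccj, drwv, ptgq, crzm, itqq, ipmf}, |N(uemy)| = 8.
Every vertex has degree 8 (N=17); Paley(17): SR with (k,λ,μ)=(8,3,4).
spec(A) ≈ [8.0, 1.5616, -2.5616] (distinct, 4 d.p.).
λ_max=8, λ_min=-sqrt(17)/2 - 1/2; ϑ = −17·λ_min/(λ_max−λ_min) = sqrt(17).
ϑ(G) ≈ 4.1231.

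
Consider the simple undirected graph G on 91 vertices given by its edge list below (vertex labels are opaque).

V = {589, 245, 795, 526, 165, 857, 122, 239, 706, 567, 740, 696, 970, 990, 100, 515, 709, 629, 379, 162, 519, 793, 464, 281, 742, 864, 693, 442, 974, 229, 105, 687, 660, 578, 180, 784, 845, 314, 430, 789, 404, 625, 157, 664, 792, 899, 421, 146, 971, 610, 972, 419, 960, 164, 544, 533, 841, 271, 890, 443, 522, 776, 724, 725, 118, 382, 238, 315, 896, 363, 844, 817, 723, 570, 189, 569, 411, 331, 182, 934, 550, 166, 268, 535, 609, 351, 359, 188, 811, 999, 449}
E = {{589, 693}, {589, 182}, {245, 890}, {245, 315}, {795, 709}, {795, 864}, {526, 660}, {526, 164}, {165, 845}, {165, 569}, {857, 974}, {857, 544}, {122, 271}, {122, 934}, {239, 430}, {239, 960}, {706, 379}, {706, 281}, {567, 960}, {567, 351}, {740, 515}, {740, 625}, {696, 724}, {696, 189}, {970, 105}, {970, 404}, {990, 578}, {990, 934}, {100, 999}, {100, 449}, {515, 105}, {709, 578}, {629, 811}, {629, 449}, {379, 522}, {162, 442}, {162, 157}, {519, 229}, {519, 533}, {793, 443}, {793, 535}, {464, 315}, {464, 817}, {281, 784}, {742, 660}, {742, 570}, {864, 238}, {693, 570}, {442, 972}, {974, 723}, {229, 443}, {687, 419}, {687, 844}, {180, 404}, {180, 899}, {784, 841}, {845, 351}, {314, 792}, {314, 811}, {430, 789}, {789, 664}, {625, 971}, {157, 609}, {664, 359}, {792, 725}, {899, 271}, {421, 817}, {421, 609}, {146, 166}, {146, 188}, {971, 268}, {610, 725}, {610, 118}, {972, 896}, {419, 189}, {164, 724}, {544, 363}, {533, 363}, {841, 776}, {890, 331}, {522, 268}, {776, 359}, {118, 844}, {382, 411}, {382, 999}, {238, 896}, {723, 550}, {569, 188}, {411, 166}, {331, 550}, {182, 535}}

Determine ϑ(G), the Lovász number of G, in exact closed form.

N(789) = {430, 664}, |N(789)| = 2.
Vertex 268 has 2 neighbors: 971, 522.
Vertex 166 has 2 neighbors: 146, 411.
N(864) = {795, 238}, |N(864)| = 2.
deg(v) = 2 for all v (|V|=91); connected 2-regular on 91 ⇒ C_{91}.
A has 46 distinct eigenvalues ≈ [2.0, 1.99523, 1.98096, 1.95725, 1.92421, 1.882, 1.83082, 1.77091, 1.70257, 1.62611, 1.54191, 1.45035, 1.35189, 1.24698, 1.13613, 1.01987, 0.89874, 0.77333, 0.64424, 0.51208, 0.37748, 0.24107, 0.10352, -0.03452, -0.1724, -0.30946, -0.44504, -0.5785, -0.70921, -0.83654, -0.95987, -1.07864, -1.19226, -1.30021, -1.40196, -1.49702, -1.58495, -1.66533, -1.73778, -1.80194, -1.85751, -1.90424, -1.94188, -1.97028, -1.98928, -1.99881].
λ_max=2, λ_min=-2*cos(pi/91); ϑ = −91·λ_min/(λ_max−λ_min) = 91*cos(pi/91)/(cos(pi/91) + 1).
ϑ(G) ≈ 45.4864402.
45 ≤ 91*cos(pi/91)/(cos(pi/91) + 1) ≤ 46: both strict.

91*cos(pi/91)/(cos(pi/91) + 1)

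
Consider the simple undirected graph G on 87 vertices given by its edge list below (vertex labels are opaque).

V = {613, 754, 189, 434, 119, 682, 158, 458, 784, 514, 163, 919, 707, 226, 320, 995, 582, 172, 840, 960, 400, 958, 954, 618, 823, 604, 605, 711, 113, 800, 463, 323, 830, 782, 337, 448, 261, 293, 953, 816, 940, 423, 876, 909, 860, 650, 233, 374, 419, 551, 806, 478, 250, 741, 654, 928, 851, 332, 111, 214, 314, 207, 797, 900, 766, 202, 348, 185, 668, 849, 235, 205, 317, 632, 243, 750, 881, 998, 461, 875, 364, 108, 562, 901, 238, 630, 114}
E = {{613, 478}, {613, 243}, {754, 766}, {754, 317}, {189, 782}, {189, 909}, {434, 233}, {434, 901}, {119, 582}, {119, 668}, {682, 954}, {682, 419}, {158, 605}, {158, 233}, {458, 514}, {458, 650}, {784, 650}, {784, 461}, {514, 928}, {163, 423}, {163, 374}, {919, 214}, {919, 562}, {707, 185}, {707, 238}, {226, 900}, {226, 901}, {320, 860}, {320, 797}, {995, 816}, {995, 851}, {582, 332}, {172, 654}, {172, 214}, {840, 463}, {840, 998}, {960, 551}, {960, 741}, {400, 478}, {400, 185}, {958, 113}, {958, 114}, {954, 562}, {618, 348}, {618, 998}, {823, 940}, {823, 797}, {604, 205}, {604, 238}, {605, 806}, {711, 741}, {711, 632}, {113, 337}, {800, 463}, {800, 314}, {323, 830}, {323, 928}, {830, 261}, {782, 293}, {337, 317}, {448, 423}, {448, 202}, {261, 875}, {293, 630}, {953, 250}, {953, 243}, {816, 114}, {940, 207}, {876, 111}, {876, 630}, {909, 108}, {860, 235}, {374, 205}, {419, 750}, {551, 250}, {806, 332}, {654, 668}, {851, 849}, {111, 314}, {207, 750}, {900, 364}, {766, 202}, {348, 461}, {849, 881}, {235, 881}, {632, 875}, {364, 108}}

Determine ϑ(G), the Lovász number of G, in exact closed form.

87*cos(pi/87)/(cos(pi/87) + 1)

Vertex 995 has 2 neighbors: 816, 851.
deg(632) = 2; N(632) = {711, 875}.
Vertex 461 has 2 neighbors: 784, 348.
N(782) = {189, 293}, |N(782)| = 2.
87-vertex 2-regular graph: this is C_{87}, the 87-cycle.
A has 44 distinct eigenvalues ≈ [2.0, 1.994786, 1.979173, 1.953241, 1.917126, 1.871016, 1.815151, 1.749823, 1.675372, 1.592186, 1.5007, 1.401389, 1.294773, 1.181406, 1.061879, 0.936817, 0.80687, 0.672717, 0.535057, 0.394607, 0.252099, 0.108278, -0.036108, -0.180306, -0.323564, -0.465135, -0.604281, -0.740276, -0.872412, -1.0, -1.122374, -1.238897, -1.34896, -1.451991, -1.547452, -1.634845, -1.713714, -1.78365, -1.844286, -1.895306, -1.936446, -1.96749, -1.988276, -1.998696].
Lovász (edge-transitive): ϑ = −87·(-2*cos(pi/87))/((2)−(-2*cos(pi/87))) = 87*cos(pi/87)/(cos(pi/87) + 1).
Numerically 43.4858.
43 ≤ 87*cos(pi/87)/(cos(pi/87) + 1) ≤ 44: both strict.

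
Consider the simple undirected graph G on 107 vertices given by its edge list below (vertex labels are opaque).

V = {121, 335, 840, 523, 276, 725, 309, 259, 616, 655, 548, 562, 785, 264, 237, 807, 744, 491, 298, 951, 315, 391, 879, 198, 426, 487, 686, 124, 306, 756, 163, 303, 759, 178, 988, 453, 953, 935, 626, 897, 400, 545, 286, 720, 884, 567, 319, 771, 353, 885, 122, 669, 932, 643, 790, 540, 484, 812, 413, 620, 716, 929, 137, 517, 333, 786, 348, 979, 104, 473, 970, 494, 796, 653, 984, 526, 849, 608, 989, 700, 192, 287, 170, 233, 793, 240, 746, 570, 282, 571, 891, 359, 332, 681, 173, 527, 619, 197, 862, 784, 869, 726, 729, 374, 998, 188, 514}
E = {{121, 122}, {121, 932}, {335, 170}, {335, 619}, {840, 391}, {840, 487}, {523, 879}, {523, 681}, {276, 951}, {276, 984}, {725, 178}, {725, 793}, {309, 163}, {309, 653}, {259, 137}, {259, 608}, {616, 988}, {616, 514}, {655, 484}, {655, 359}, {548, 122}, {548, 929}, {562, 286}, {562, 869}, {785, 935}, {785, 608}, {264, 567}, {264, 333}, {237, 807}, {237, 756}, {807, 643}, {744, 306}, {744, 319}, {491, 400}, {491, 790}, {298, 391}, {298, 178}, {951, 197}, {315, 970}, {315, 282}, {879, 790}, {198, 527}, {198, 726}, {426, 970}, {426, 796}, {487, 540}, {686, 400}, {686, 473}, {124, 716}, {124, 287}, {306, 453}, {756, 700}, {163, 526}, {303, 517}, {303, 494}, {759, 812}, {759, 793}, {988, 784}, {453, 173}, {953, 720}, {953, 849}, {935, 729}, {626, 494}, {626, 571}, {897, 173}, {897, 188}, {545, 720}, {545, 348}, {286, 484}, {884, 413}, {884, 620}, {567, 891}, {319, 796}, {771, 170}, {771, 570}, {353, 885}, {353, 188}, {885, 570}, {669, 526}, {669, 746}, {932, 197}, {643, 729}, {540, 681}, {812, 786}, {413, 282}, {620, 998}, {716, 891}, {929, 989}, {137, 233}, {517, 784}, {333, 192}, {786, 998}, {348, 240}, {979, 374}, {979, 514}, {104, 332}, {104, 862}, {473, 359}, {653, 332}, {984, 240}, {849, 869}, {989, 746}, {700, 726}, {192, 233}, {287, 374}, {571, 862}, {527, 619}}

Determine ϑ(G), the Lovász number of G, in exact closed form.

N(891) = {567, 716}, |N(891)| = 2.
Vertex 426 has 2 neighbors: 970, 796.
Vertex 264 has 2 neighbors: 567, 333.
Vertex 163 has 2 neighbors: 309, 526.
G on 107 vertices is 2-regular; connected 2-regular on 107 ⇒ C_{107}.
A has 54 distinct eigenvalues ≈ [2.0, 1.9966, 1.9862, 1.969, 1.9451, 1.9144, 1.8771, 1.8334, 1.7833, 1.7271, 1.665, 1.5971, 1.5237, 1.445, 1.3614, 1.273, 1.1803, 1.0835, 0.983, 0.8791, 0.7721, 0.6625, 0.5506, 0.4369, 0.3216, 0.2052, 0.0881, -0.0294, -0.1467, -0.2635, -0.3794, -0.494, -0.6069, -0.7176, -0.826, -0.9314, -1.0337, -1.1324, -1.2272, -1.3178, -1.4038, -1.485, -1.561, -1.6317, -1.6968, -1.756, -1.8092, -1.8561, -1.8966, -1.9306, -1.9579, -1.9785, -1.9922, -1.9991].
Lovász (edge-transitive): ϑ = −107·(-2*cos(pi/107))/((2)−(-2*cos(pi/107))) = 107*cos(pi/107)/(cos(pi/107) + 1).
= 53.488468… (decimal).
53 ≤ 107*cos(pi/107)/(cos(pi/107) + 1) ≤ 54: both strict.

107*cos(pi/107)/(cos(pi/107) + 1)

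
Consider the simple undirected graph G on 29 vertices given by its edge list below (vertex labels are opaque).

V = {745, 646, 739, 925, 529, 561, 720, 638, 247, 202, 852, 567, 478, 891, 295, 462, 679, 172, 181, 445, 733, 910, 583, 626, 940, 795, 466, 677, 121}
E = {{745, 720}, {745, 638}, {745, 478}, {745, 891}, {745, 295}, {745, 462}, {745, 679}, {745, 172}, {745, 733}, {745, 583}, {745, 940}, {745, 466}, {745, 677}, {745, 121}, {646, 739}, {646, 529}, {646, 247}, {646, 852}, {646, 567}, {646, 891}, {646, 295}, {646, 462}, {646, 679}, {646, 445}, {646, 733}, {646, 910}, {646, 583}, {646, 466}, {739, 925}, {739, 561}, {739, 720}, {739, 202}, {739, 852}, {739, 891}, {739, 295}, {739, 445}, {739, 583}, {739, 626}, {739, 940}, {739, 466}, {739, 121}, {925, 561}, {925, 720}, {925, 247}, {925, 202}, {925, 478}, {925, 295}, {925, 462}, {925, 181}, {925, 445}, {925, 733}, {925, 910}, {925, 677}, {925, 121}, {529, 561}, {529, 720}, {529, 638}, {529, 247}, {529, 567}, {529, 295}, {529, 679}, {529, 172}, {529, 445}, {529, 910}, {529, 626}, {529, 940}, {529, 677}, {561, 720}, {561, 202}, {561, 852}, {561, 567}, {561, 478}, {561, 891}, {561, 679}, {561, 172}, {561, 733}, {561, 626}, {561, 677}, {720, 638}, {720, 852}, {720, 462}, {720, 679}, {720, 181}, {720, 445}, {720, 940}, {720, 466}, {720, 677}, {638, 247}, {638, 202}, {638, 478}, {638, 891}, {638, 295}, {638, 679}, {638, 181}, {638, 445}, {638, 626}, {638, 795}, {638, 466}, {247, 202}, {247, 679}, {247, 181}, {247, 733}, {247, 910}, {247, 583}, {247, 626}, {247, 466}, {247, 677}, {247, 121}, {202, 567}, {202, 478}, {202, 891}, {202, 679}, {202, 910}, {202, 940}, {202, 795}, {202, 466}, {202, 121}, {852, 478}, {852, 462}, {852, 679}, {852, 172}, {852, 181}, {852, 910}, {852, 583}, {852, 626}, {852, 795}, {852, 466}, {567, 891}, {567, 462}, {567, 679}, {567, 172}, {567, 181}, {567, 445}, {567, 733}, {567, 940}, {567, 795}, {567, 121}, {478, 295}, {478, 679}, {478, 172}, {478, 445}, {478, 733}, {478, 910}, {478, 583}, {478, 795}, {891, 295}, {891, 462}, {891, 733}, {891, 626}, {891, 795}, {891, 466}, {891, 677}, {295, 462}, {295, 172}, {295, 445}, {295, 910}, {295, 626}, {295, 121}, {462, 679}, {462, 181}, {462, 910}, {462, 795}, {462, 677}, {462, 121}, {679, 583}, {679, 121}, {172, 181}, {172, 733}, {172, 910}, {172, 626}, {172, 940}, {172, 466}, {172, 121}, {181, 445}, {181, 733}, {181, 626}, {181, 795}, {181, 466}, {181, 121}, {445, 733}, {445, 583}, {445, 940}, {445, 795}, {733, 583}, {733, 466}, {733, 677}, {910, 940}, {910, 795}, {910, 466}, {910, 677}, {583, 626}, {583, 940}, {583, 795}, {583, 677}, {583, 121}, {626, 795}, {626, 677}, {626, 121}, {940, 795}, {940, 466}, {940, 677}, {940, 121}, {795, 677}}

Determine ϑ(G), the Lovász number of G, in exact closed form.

Vertex 626 has 14 neighbors: 739, 529, 561, 638, 247, 852, 891, 295, 172, 181, 583, 795, 677, 121.
N(466) = {745, 646, 739, 720, 638, 247, 202, 852, 891, 172, 181, 733, 910, 940}, |N(466)| = 14.
Vertex 172 has 14 neighbors: 745, 529, 561, 852, 567, 478, 295, 181, 733, 910, 626, 940, 466, 121.
deg(567) = 14; N(567) = {646, 529, 561, 202, 891, 462, 679, 172, 181, 445, 733, 940, 795, 121}.
Every vertex has degree 14 (N=29); SR(29,14,6,7) — a Paley graph.
spec(A) ≈ [14.0, 2.1926, -3.1926] (distinct, 4 d.p.).
With N=29: ϑ(G) = 29·(-(-sqrt(29)/2 - 1/2))/(14−(-sqrt(29)/2 - 1/2)) = sqrt(29).
= 5.38516481… (decimal).

sqrt(29)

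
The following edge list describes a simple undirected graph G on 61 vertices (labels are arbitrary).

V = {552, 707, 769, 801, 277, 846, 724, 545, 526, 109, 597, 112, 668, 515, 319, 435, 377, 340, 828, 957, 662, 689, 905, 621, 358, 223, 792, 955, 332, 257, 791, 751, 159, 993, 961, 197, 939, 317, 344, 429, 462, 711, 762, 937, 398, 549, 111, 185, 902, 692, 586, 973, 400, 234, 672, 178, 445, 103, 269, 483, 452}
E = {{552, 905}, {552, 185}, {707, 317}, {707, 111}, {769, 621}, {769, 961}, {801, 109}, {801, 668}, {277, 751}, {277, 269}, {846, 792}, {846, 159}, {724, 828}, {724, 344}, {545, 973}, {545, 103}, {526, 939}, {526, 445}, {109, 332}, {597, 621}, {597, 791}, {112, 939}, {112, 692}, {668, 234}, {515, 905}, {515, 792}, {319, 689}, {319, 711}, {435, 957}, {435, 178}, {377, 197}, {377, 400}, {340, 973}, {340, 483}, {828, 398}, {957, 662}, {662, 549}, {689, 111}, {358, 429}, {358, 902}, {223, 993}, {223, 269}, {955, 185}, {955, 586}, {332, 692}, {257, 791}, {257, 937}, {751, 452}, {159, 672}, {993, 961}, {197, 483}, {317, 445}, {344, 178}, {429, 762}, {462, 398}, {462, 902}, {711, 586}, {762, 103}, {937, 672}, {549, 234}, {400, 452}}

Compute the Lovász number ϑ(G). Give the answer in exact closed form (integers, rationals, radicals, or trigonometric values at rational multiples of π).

Vertex 317 has 2 neighbors: 707, 445.
Vertex 445 has 2 neighbors: 526, 317.
Vertex 552 has 2 neighbors: 905, 185.
deg(549) = 2; N(549) = {662, 234}.
61-vertex 2-regular graph: a single 61-cycle (edge-transitive).
spec(A) ≈ [2.0, 1.989, 1.958, 1.905, 1.833, 1.741, 1.63, 1.502, 1.359, 1.2, 1.03, 0.848, 0.657, 0.459, 0.257, 0.051, -0.154, -0.359, -0.559, -0.753, -0.94, -1.116, -1.281, -1.432, -1.568, -1.688, -1.789, -1.871, -1.934, -1.976, -1.997] (distinct, 3 d.p.).
−61·(-2*cos(pi/61)) / ((2)−(-2*cos(pi/61))) = 61*cos(pi/61)/(cos(pi/61) + 1) = ϑ(G).
Numerically 30.4798.
Sandwich: α(G)=30 ≤ ϑ(G)=61*cos(pi/61)/(cos(pi/61) + 1) ≤ χ(Ḡ)=31 (both strict).

61*cos(pi/61)/(cos(pi/61) + 1)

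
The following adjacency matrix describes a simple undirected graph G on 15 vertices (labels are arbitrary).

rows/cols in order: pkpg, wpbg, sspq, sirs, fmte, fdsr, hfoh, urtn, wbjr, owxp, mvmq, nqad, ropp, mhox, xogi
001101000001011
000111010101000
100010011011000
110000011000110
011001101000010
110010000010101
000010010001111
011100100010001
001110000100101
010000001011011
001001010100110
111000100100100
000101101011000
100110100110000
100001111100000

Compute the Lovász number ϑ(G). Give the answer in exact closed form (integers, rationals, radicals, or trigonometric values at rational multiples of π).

5

Vertex mvmq has 6 neighbors: sspq, fdsr, urtn, owxp, ropp, mhox.
N(urtn) = {wpbg, sspq, sirs, hfoh, mvmq, xogi}, |N(urtn)| = 6.
Vertex sirs has 6 neighbors: pkpg, wpbg, urtn, wbjr, ropp, mhox.
deg(wpbg) = 6; N(wpbg) = {sirs, fmte, fdsr, urtn, owxp, nqad}.
deg(v) = 6 for all v (|V|=15); this is K(6,2), the Kneser graph.
A has 3 distinct eigenvalues ≈ [6.0, 1.0, -3.0].
With N=15: ϑ(G) = 15·(-1*(-3))/(6−(-3)) = 5.
Numerically 5.000000.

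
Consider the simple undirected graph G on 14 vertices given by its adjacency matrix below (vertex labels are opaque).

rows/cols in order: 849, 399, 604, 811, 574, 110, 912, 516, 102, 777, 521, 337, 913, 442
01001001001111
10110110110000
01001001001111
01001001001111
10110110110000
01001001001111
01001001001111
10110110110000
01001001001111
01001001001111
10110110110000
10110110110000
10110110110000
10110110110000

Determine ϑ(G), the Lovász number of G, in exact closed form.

deg(811) = 7; N(811) = {399, 574, 516, 521, 337, 913, 442}.
Vertex 442 has 7 neighbors: 849, 604, 811, 110, 912, 102, 777.
deg(516) = 7; N(516) = {849, 604, 811, 110, 912, 102, 777}.
N(574) = {849, 604, 811, 110, 912, 102, 777}, |N(574)| = 7.
G = K_{7,7}: α = 7 = χ(Ḡ), so ϑ = 7.
Numerically 7.00000.
Check 7 ≤ 7 ≤ 7: collapsed.

7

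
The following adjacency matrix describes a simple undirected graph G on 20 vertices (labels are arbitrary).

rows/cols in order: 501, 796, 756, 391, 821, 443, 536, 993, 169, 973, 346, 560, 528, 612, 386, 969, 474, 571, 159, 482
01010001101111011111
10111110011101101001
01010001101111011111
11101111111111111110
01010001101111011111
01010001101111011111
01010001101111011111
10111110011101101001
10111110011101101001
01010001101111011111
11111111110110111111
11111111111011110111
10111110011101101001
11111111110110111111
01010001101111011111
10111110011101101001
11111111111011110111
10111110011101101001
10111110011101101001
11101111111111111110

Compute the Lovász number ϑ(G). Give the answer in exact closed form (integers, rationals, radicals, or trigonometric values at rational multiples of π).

7

deg(501) = 13; N(501) = {796, 391, 993, 169, 346, 560, 528, 612, 969, 474, 571, 159, 482}.
deg(169) = 13; N(169) = {501, 756, 391, 821, 443, 536, 973, 346, 560, 612, 386, 474, 482}.
deg(346) = 18; N(346) = {501, 796, 756, 391, 821, 443, 536, 993, 169, 973, 560, 528, 386, 969, 474, 571, 159, 482}.
N(612) = {501, 796, 756, 391, 821, 443, 536, 993, 169, 973, 560, 528, 386, 969, 474, 571, 159, 482}, |N(612)| = 18.
G = K_{7,7,2,2,2}: α = 7 = χ(Ḡ), so ϑ = 7.
ϑ(G) ≈ 7.00000.
Check 7 ≤ 7 ≤ 7: collapsed.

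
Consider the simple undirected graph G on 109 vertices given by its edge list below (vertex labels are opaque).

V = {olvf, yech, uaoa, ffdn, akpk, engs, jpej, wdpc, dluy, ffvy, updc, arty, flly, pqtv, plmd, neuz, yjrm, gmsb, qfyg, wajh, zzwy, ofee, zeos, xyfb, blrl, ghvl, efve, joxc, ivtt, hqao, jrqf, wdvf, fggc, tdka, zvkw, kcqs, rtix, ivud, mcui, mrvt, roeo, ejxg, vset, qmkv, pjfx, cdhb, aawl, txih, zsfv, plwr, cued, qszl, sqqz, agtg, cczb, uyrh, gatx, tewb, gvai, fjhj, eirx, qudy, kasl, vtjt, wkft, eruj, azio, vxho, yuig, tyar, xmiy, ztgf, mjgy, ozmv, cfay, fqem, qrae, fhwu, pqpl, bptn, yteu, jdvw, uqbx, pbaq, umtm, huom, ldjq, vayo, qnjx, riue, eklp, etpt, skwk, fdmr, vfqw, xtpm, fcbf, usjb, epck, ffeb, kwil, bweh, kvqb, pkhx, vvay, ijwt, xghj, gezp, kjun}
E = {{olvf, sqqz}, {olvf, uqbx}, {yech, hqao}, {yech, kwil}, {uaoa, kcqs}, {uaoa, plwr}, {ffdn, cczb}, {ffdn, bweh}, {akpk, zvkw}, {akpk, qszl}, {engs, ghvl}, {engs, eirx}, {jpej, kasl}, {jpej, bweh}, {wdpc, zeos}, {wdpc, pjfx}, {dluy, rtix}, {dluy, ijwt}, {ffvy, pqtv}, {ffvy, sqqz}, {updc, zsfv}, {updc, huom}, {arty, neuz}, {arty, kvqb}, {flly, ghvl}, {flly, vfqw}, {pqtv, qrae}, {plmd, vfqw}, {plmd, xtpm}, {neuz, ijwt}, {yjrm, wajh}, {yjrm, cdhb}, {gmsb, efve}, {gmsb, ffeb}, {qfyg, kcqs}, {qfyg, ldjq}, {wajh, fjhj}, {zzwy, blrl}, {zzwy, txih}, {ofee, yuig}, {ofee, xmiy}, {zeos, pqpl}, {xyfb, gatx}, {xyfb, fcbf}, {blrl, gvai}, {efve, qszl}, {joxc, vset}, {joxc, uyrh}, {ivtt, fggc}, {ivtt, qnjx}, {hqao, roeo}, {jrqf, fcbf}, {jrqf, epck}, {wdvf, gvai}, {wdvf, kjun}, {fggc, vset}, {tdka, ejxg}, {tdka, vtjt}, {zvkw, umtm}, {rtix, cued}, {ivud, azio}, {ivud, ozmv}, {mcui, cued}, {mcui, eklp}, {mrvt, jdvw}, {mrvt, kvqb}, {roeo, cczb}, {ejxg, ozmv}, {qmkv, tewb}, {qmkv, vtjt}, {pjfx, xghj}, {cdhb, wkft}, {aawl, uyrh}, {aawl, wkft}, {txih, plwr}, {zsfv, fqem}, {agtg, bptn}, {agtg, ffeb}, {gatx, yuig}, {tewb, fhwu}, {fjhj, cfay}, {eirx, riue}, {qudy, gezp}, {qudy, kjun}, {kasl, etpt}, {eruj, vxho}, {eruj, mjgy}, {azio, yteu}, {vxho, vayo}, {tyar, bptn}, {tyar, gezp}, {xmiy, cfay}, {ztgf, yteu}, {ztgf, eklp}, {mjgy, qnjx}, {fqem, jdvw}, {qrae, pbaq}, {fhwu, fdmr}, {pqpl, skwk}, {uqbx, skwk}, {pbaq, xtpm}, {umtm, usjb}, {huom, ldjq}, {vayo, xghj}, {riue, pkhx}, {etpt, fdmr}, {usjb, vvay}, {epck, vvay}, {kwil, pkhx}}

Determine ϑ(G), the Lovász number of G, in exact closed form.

deg(wdpc) = 2; N(wdpc) = {zeos, pjfx}.
N(wajh) = {yjrm, fjhj}, |N(wajh)| = 2.
Vertex cfay has 2 neighbors: fjhj, xmiy.
N(ffvy) = {pqtv, sqqz}, |N(ffvy)| = 2.
Every vertex has degree 2 (N=109); a single 109-cycle (edge-transitive).
The 55 distinct eigenvalues: [2.0, 1.9967, 1.9867, 1.9702, 1.9471, 1.9175, 1.8816, 1.8394, 1.7911, 1.7368, 1.6768, 1.6112, 1.5403, 1.4642, 1.3833, 1.2978, 1.208, 1.1141, 1.0166, 0.9157, 0.8117, 0.7051, 0.5961, 0.4851, 0.3725, 0.2587, 0.144, 0.0288, -0.0864, -0.2014, -0.3157, -0.429, -0.5408, -0.6508, -0.7587, -0.8641, -0.9665, -1.0658, -1.1615, -1.2534, -1.3411, -1.4244, -1.5029, -1.5764, -1.6447, -1.7075, -1.7647, -1.816, -1.8612, -1.9003, -1.9331, -1.9594, -1.9793, -1.9925, -1.9992].
Lovász (edge-transitive): ϑ = −109·(-2*cos(pi/109))/((2)−(-2*cos(pi/109))) = 109*cos(pi/109)/(cos(pi/109) + 1).
= 54.48868… (decimal).
α=54, χ(Ḡ)=55; ϑ=109*cos(pi/109)/(cos(pi/109) + 1) lies between (both strict).

109*cos(pi/109)/(cos(pi/109) + 1)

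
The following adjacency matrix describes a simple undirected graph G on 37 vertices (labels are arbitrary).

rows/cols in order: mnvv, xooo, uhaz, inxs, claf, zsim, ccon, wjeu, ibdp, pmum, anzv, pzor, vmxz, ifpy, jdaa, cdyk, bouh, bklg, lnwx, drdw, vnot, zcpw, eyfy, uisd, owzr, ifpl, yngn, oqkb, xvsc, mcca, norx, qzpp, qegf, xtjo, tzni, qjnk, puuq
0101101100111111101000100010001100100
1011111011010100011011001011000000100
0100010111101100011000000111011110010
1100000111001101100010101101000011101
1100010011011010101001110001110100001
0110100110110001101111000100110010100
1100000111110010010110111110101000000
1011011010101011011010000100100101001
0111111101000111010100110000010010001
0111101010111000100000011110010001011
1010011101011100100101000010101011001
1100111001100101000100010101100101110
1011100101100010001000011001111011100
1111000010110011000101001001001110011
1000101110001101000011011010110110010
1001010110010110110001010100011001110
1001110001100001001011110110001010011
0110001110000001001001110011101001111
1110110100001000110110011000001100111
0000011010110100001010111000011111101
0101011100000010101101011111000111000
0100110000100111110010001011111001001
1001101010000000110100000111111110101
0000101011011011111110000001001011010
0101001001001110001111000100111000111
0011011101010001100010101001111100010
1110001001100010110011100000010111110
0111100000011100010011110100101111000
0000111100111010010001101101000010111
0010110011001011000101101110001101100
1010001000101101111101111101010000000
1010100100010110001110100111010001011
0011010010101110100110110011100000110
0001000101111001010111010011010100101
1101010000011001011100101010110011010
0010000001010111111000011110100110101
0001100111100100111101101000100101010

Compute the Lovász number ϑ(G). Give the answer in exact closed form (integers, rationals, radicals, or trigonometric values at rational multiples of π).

sqrt(37)

Vertex ifpl has 18 neighbors: uhaz, inxs, zsim, ccon, wjeu, pmum, pzor, cdyk, bouh, vnot, eyfy, owzr, oqkb, xvsc, mcca, norx, qzpp, qjnk.
Vertex uhaz has 18 neighbors: xooo, zsim, wjeu, ibdp, pmum, anzv, vmxz, ifpy, bklg, lnwx, ifpl, yngn, oqkb, mcca, norx, qzpp, qegf, qjnk.
Vertex wjeu has 18 neighbors: mnvv, uhaz, inxs, zsim, ccon, ibdp, anzv, vmxz, jdaa, cdyk, bklg, lnwx, vnot, ifpl, xvsc, qzpp, xtjo, puuq.
deg(ccon) = 18; N(ccon) = {mnvv, xooo, wjeu, ibdp, pmum, anzv, pzor, jdaa, bklg, drdw, vnot, eyfy, uisd, owzr, ifpl, yngn, xvsc, norx}.
18-regular, N=37; SR(37,18,8,9) — a Paley graph.
Distinct eigenvalues (to 6 d.p.): [18.0, 2.541381, -3.541381].
With N=37: ϑ(G) = 37·(-(-sqrt(37)/2 - 1/2))/(18−(-sqrt(37)/2 - 1/2)) = sqrt(37).
Numerically 6.08276.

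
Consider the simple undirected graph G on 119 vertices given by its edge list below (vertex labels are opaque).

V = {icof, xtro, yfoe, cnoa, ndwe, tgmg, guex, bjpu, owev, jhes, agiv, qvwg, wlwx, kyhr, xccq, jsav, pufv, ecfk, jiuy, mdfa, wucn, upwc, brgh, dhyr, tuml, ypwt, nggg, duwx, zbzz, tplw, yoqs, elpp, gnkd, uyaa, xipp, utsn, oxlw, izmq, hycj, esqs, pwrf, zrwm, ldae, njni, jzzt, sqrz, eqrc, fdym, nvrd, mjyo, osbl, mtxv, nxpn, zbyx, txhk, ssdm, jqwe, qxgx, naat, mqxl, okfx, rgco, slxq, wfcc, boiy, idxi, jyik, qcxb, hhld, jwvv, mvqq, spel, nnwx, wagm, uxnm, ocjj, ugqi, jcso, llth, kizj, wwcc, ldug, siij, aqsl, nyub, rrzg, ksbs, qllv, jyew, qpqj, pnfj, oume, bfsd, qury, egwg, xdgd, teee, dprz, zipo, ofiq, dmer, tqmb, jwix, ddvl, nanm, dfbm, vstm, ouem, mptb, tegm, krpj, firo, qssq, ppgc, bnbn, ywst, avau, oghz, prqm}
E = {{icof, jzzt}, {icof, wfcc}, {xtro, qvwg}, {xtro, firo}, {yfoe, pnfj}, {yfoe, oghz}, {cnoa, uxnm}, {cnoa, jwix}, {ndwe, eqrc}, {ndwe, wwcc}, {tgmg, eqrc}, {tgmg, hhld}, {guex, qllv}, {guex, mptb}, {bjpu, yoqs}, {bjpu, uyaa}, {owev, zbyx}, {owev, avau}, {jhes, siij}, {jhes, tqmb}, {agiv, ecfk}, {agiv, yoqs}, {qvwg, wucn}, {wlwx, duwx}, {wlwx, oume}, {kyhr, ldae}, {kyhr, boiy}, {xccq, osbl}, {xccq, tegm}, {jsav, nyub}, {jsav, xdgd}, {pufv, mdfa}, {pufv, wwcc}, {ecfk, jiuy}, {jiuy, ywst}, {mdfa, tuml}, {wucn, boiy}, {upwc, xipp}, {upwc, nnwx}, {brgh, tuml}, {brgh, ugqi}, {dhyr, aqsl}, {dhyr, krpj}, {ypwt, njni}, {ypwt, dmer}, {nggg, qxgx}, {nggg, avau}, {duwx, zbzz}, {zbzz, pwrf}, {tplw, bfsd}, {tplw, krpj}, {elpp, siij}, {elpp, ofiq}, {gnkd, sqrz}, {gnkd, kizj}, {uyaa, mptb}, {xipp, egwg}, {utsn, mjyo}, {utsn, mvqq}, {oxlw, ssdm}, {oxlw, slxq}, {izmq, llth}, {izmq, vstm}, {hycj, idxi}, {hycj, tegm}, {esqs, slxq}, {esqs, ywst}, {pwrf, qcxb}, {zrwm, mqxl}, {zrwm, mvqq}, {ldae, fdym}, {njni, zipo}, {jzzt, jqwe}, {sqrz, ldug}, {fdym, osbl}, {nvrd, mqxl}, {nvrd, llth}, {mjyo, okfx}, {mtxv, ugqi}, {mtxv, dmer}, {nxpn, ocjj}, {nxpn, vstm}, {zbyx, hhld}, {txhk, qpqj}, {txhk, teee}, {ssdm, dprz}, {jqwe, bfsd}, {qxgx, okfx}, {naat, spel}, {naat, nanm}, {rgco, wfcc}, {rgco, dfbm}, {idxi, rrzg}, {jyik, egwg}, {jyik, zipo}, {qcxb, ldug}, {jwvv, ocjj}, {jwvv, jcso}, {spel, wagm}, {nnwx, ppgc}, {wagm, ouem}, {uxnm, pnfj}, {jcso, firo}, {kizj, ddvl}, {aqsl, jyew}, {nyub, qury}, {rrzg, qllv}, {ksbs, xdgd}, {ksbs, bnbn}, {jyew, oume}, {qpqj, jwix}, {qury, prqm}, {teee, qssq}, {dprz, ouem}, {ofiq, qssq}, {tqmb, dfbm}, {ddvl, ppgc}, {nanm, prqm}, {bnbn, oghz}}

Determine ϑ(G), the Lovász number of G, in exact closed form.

119*cos(pi/119)/(cos(pi/119) + 1)

N(wwcc) = {ndwe, pufv}, |N(wwcc)| = 2.
deg(sqrz) = 2; N(sqrz) = {gnkd, ldug}.
deg(utsn) = 2; N(utsn) = {mjyo, mvqq}.
N(wucn) = {qvwg, boiy}, |N(wucn)| = 2.
G on 119 vertices is 2-regular; connected 2-regular on 119 ⇒ C_{119}.
Distinct eigenvalues (to 6 d.p.): [2.0, 1.997213, 1.988859, 1.974962, 1.95556, 1.930708, 1.900475, 1.864944, 1.824216, 1.778403, 1.727634, 1.672049, 1.611804, 1.547067, 1.478018, 1.404849, 1.327765, 1.24698, 1.162719, 1.075218, 0.984719, 0.891477, 0.795749, 0.697804, 0.597914, 0.496357, 0.393417, 0.28938, 0.184537, 0.079179, -0.026399, -0.131904, -0.237041, -0.341517, -0.445042, -0.547326, -0.648085, -0.747037, -0.843907, -0.938425, -1.030328, -1.119358, -1.205269, -1.287821, -1.366783, -1.441936, -1.51307, -1.579986, -1.642499, -1.700434, -1.75363, -1.801938, -1.845223, -1.883366, -1.916259, -1.943812, -1.965946, -1.982601, -1.993731, -1.999303].
Lovász (edge-transitive): ϑ = −119·(-2*cos(pi/119))/((2)−(-2*cos(pi/119))) = 119*cos(pi/119)/(cos(pi/119) + 1).
ϑ(G) ≈ 59.489631564.
Check 59 ≤ 119*cos(pi/119)/(cos(pi/119) + 1) ≤ 60: both strict.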